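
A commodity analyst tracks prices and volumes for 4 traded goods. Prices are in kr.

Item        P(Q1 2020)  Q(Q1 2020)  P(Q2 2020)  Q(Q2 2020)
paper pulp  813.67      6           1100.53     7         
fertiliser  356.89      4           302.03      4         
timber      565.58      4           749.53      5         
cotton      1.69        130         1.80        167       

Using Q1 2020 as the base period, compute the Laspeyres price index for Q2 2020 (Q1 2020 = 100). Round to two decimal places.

125.61

Laspeyres price index uses base-period quantities as weights.
ΣP(Q2 2020)·Q(Q1 2020) = 1100.53×6 + 302.03×4 + 749.53×4 + 1.80×130 = 6603.18 + 1208.12 + 2998.12 + 234 = 11043.42
ΣP(Q1 2020)·Q(Q1 2020) = 813.67×6 + 356.89×4 + 565.58×4 + 1.69×130 = 4882.02 + 1427.56 + 2262.32 + 219.7 = 8791.6
Index = 11043.42 / 8791.6 × 100 = 125.6133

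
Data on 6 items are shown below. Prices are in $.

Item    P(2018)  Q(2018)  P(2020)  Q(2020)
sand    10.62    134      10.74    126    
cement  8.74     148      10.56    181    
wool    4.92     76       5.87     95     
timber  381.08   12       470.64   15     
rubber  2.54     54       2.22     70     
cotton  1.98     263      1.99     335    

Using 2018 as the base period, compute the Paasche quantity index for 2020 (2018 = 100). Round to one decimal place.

Paasche quantity index uses current-period prices as weights.
ΣP(2020)·Q(2020) = 10.74×126 + 10.56×181 + 5.87×95 + 470.64×15 + 2.22×70 + 1.99×335 = 1353.24 + 1911.36 + 557.65 + 7059.6 + 155.4 + 666.65 = 11703.9
ΣP(2020)·Q(2018) = 10.74×134 + 10.56×148 + 5.87×76 + 470.64×12 + 2.22×54 + 1.99×263 = 1439.16 + 1562.88 + 446.12 + 5647.68 + 119.88 + 523.37 = 9739.09
Index = 11703.9 / 9739.09 × 100 = 120.1745

120.2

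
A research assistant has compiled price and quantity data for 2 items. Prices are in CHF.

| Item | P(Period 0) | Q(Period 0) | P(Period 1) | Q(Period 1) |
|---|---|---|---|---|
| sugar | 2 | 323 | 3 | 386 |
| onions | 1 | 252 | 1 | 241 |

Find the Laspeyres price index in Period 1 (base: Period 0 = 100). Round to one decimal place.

Laspeyres price index uses base-period quantities as weights.
ΣP(Period 1)·Q(Period 0) = 3×323 + 1×252 = 969 + 252 = 1221
ΣP(Period 0)·Q(Period 0) = 2×323 + 1×252 = 646 + 252 = 898
Index = 1221 / 898 × 100 = 135.9688

136.0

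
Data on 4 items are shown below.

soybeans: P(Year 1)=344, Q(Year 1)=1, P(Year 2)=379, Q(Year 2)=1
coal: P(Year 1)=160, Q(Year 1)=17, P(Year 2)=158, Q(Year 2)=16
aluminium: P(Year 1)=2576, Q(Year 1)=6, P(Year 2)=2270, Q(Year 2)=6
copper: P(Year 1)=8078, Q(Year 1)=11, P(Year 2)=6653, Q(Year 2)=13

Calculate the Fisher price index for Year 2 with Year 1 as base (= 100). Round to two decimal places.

83.60

Laspeyres component (base-period weights):
ΣP(Year 2)Q(Year 1) = 379×1 + 158×17 + 2270×6 + 6653×11 = 379 + 2686 + 13620 + 73183 = 89868
ΣP(Year 1)Q(Year 1) = 344×1 + 160×17 + 2576×6 + 8078×11 = 344 + 2720 + 15456 + 88858 = 107378
L = 89868 / 107378 × 100 = 83.6931
Paasche component (current-period weights):
ΣP(Year 2)Q(Year 2) = 379×1 + 158×16 + 2270×6 + 6653×13 = 379 + 2528 + 13620 + 86489 = 103016
ΣP(Year 1)Q(Year 2) = 344×1 + 160×16 + 2576×6 + 8078×13 = 344 + 2560 + 15456 + 105014 = 123374
P = 103016 / 123374 × 100 = 83.4990
Fisher = √(L × P) = √(83.6931 × 83.4990) = 83.5960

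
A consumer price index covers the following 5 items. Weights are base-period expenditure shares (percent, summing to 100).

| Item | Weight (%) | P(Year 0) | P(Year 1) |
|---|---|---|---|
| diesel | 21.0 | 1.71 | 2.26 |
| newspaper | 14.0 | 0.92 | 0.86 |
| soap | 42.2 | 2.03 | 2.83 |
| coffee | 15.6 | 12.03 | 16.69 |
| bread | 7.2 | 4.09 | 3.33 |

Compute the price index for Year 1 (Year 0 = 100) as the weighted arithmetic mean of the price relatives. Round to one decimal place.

127.2

diesel: 21.0 × (2.26/1.71) = 21.0 × 1.321637 = 27.7544
newspaper: 14.0 × (0.86/0.92) = 14.0 × 0.934783 = 13.0870
soap: 42.2 × (2.83/2.03) = 42.2 × 1.394089 = 58.8305
coffee: 15.6 × (16.69/12.03) = 15.6 × 1.387365 = 21.6429
bread: 7.2 × (3.33/4.09) = 7.2 × 0.814181 = 5.8621
Index = Σ wᵢ·(p₁ᵢ/p₀ᵢ) = 27.7544 + 13.0870 + 58.8305 + 21.6429 + 5.8621 = 127.1769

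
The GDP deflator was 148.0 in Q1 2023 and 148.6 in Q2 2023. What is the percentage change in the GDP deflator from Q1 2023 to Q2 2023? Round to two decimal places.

0.41%

Change = (148.6 − 148.0) / 148.0 × 100
       = 0.6 / 148.0 × 100 = 0.4054%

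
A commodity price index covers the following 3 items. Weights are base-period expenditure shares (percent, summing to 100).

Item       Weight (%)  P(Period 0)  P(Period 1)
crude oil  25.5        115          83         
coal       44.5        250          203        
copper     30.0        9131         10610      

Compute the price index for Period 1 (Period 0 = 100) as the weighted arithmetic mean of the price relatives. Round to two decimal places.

crude oil: 25.5 × (83/115) = 25.5 × 0.721739 = 18.4043
coal: 44.5 × (203/250) = 44.5 × 0.812000 = 36.1340
copper: 30.0 × (10610/9131) = 30.0 × 1.161976 = 34.8593
Index = Σ wᵢ·(p₁ᵢ/p₀ᵢ) = 18.4043 + 36.1340 + 34.8593 = 89.3976

89.40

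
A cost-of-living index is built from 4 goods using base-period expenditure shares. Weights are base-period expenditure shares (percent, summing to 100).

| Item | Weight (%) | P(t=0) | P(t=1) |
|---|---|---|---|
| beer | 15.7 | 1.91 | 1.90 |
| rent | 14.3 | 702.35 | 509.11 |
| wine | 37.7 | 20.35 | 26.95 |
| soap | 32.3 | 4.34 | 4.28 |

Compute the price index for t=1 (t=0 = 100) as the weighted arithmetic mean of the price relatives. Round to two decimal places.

beer: 15.7 × (1.90/1.91) = 15.7 × 0.994764 = 15.6178
rent: 14.3 × (509.11/702.35) = 14.3 × 0.724867 = 10.3656
wine: 37.7 × (26.95/20.35) = 37.7 × 1.324324 = 49.9270
soap: 32.3 × (4.28/4.34) = 32.3 × 0.986175 = 31.8535
Index = Σ wᵢ·(p₁ᵢ/p₀ᵢ) = 15.6178 + 10.3656 + 49.9270 + 31.8535 = 107.7639

107.76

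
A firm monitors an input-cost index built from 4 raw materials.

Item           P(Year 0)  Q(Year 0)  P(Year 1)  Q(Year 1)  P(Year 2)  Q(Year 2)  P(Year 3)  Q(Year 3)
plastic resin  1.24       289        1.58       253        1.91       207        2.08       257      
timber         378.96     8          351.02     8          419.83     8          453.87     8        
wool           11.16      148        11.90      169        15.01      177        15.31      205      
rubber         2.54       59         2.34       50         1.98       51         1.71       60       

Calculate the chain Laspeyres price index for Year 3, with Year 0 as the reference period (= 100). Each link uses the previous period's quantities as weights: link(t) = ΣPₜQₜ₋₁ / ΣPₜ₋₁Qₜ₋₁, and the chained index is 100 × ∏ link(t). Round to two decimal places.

Link Year 0→Year 1:
ΣP(Year 1)Q(Year 0) = 1.58×289 + 351.02×8 + 11.90×148 + 2.34×59 = 456.62 + 2808.16 + 1761.2 + 138.06 = 5164.04
ΣP(Year 0)Q(Year 0) = 1.24×289 + 378.96×8 + 11.16×148 + 2.54×59 = 358.36 + 3031.68 + 1651.68 + 149.86 = 5191.58
link = 5164.04/5191.58 = 0.994695
Link Year 1→Year 2:
ΣP(Year 2)Q(Year 1) = 1.91×253 + 419.83×8 + 15.01×169 + 1.98×50 = 483.23 + 3358.64 + 2536.69 + 99 = 6477.56
ΣP(Year 1)Q(Year 1) = 1.58×253 + 351.02×8 + 11.90×169 + 2.34×50 = 399.74 + 2808.16 + 2011.1 + 117 = 5336
link = 6477.56/5336 = 1.213936
Link Year 2→Year 3:
ΣP(Year 3)Q(Year 2) = 2.08×207 + 453.87×8 + 15.31×177 + 1.71×51 = 430.56 + 3630.96 + 2709.87 + 87.21 = 6858.6
ΣP(Year 2)Q(Year 2) = 1.91×207 + 419.83×8 + 15.01×177 + 1.98×51 = 395.37 + 3358.64 + 2656.77 + 100.98 = 6511.76
link = 6858.6/6511.76 = 1.053264
Chained index = 100 × 0.994695 × 1.213936 × 1.053264 = 127.1812

127.18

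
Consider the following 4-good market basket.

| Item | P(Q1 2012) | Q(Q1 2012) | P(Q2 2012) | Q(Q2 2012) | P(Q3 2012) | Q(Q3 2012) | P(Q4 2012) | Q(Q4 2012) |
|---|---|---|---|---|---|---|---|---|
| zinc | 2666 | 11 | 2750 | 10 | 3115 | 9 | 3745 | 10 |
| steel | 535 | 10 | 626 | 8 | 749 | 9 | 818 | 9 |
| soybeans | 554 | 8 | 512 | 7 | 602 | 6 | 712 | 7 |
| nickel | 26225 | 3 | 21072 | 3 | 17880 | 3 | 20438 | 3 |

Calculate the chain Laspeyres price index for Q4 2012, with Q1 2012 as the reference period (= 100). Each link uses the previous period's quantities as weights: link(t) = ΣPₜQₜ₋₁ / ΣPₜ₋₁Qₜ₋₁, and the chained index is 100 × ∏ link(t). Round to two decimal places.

Link Q1 2012→Q2 2012:
ΣP(Q2 2012)Q(Q1 2012) = 2750×11 + 626×10 + 512×8 + 21072×3 = 30250 + 6260 + 4096 + 63216 = 103822
ΣP(Q1 2012)Q(Q1 2012) = 2666×11 + 535×10 + 554×8 + 26225×3 = 29326 + 5350 + 4432 + 78675 = 117783
link = 103822/117783 = 0.881468
Link Q2 2012→Q3 2012:
ΣP(Q3 2012)Q(Q2 2012) = 3115×10 + 749×8 + 602×7 + 17880×3 = 31150 + 5992 + 4214 + 53640 = 94996
ΣP(Q2 2012)Q(Q2 2012) = 2750×10 + 626×8 + 512×7 + 21072×3 = 27500 + 5008 + 3584 + 63216 = 99308
link = 94996/99308 = 0.956580
Link Q3 2012→Q4 2012:
ΣP(Q4 2012)Q(Q3 2012) = 3745×9 + 818×9 + 712×6 + 20438×3 = 33705 + 7362 + 4272 + 61314 = 106653
ΣP(Q3 2012)Q(Q3 2012) = 3115×9 + 749×9 + 602×6 + 17880×3 = 28035 + 6741 + 3612 + 53640 = 92028
link = 106653/92028 = 1.158919
Chained index = 100 × 0.881468 × 0.956580 × 1.158919 = 97.7194

97.72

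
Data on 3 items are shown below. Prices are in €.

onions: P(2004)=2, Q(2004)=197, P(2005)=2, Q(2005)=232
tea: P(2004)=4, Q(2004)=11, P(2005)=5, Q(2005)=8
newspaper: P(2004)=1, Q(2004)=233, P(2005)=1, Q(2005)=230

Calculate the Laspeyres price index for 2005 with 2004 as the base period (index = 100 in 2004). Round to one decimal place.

Laspeyres price index uses base-period quantities as weights.
ΣP(2005)·Q(2004) = 2×197 + 5×11 + 1×233 = 394 + 55 + 233 = 682
ΣP(2004)·Q(2004) = 2×197 + 4×11 + 1×233 = 394 + 44 + 233 = 671
Index = 682 / 671 × 100 = 101.6393

101.6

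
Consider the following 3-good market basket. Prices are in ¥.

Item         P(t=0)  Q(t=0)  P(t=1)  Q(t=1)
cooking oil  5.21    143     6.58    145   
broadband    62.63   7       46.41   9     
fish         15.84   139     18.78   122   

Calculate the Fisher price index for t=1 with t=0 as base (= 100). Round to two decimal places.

Laspeyres component (base-period weights):
ΣP(t=1)Q(t=0) = 6.58×143 + 46.41×7 + 18.78×139 = 940.94 + 324.87 + 2610.42 = 3876.23
ΣP(t=0)Q(t=0) = 5.21×143 + 62.63×7 + 15.84×139 = 745.03 + 438.41 + 2201.76 = 3385.2
L = 3876.23 / 3385.2 × 100 = 114.5052
Paasche component (current-period weights):
ΣP(t=1)Q(t=1) = 6.58×145 + 46.41×9 + 18.78×122 = 954.1 + 417.69 + 2291.16 = 3662.95
ΣP(t=0)Q(t=1) = 5.21×145 + 62.63×9 + 15.84×122 = 755.45 + 563.67 + 1932.48 = 3251.6
P = 3662.95 / 3251.6 × 100 = 112.6507
Fisher = √(L × P) = √(114.5052 × 112.6507) = 113.5742

113.57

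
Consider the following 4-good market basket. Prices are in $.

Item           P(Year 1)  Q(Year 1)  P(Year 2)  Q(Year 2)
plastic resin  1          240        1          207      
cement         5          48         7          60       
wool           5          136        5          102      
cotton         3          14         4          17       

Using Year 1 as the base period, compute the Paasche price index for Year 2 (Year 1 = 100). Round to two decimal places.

Paasche price index uses current-period quantities as weights.
ΣP(Year 2)·Q(Year 2) = 1×207 + 7×60 + 5×102 + 4×17 = 207 + 420 + 510 + 68 = 1205
ΣP(Year 1)·Q(Year 2) = 1×207 + 5×60 + 5×102 + 3×17 = 207 + 300 + 510 + 51 = 1068
Index = 1205 / 1068 × 100 = 112.8277

112.83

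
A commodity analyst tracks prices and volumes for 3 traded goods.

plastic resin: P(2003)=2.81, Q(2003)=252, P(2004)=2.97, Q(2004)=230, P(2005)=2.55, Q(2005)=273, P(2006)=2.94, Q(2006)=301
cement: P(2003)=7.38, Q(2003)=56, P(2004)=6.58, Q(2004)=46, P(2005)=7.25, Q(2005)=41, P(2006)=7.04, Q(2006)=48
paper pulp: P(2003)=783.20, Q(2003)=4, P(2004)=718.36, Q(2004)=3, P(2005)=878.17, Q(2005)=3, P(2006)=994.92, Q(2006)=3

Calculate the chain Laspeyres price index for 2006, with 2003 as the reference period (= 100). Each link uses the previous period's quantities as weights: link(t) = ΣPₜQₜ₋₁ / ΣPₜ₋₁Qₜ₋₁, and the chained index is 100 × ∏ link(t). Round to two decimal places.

119.26

Link 2003→2004:
ΣP(2004)Q(2003) = 2.97×252 + 6.58×56 + 718.36×4 = 748.44 + 368.48 + 2873.44 = 3990.36
ΣP(2003)Q(2003) = 2.81×252 + 7.38×56 + 783.20×4 = 708.12 + 413.28 + 3132.8 = 4254.2
link = 3990.36/4254.2 = 0.937981
Link 2004→2005:
ΣP(2005)Q(2004) = 2.55×230 + 7.25×46 + 878.17×3 = 586.5 + 333.5 + 2634.51 = 3554.51
ΣP(2004)Q(2004) = 2.97×230 + 6.58×46 + 718.36×3 = 683.1 + 302.68 + 2155.08 = 3140.86
link = 3554.51/3140.86 = 1.131700
Link 2005→2006:
ΣP(2006)Q(2005) = 2.94×273 + 7.04×41 + 994.92×3 = 802.62 + 288.64 + 2984.76 = 4076.02
ΣP(2005)Q(2005) = 2.55×273 + 7.25×41 + 878.17×3 = 696.15 + 297.25 + 2634.51 = 3627.91
link = 4076.02/3627.91 = 1.123517
Chained index = 100 × 0.937981 × 1.131700 × 1.123517 = 119.2628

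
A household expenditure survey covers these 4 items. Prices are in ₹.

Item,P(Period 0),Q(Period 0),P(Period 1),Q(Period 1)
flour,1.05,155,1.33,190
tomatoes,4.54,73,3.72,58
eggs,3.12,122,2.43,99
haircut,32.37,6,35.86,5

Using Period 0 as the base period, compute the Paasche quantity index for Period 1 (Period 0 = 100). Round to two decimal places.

89.79

Paasche quantity index uses current-period prices as weights.
ΣP(Period 1)·Q(Period 1) = 1.33×190 + 3.72×58 + 2.43×99 + 35.86×5 = 252.7 + 215.76 + 240.57 + 179.3 = 888.33
ΣP(Period 1)·Q(Period 0) = 1.33×155 + 3.72×73 + 2.43×122 + 35.86×6 = 206.15 + 271.56 + 296.46 + 215.16 = 989.33
Index = 888.33 / 989.33 × 100 = 89.7911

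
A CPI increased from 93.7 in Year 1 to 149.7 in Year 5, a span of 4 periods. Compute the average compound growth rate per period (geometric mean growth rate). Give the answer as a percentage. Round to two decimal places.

Growth factor = (149.7/93.7)^(1/4) = (1.597652)^(1/4) = 1.124270
Growth rate = 1.124270 − 1 = 0.124270 = 12.4270%

12.43%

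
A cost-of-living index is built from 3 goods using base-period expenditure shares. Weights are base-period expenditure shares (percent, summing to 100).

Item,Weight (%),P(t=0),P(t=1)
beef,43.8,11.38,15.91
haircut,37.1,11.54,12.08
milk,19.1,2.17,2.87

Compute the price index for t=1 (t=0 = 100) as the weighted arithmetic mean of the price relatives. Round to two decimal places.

125.33

beef: 43.8 × (15.91/11.38) = 43.8 × 1.398067 = 61.2353
haircut: 37.1 × (12.08/11.54) = 37.1 × 1.046794 = 38.8360
milk: 19.1 × (2.87/2.17) = 19.1 × 1.322581 = 25.2613
Index = Σ wᵢ·(p₁ᵢ/p₀ᵢ) = 61.2353 + 38.8360 + 25.2613 = 125.3327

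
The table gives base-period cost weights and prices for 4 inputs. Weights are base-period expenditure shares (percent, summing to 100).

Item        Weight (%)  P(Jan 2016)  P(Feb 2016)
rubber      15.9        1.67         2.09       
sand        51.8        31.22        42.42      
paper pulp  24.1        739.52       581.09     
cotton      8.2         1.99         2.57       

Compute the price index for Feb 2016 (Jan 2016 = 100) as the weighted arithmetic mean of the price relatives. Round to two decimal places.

119.81

rubber: 15.9 × (2.09/1.67) = 15.9 × 1.251497 = 19.8988
sand: 51.8 × (42.42/31.22) = 51.8 × 1.358744 = 70.3830
paper pulp: 24.1 × (581.09/739.52) = 24.1 × 0.785766 = 18.9370
cotton: 8.2 × (2.57/1.99) = 8.2 × 1.291457 = 10.5899
Index = Σ wᵢ·(p₁ᵢ/p₀ᵢ) = 19.8988 + 70.3830 + 18.9370 + 10.5899 = 119.8087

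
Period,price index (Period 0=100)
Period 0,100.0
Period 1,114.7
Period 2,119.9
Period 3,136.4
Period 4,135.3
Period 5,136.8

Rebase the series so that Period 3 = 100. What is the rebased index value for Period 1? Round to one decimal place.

Rebased(Period 1) = 114.7 / 136.4 × 100 = 84.0909

84.1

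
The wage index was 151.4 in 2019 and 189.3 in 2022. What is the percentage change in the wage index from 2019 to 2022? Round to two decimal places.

Change = (189.3 − 151.4) / 151.4 × 100
       = 37.9 / 151.4 × 100 = 25.0330%

25.03%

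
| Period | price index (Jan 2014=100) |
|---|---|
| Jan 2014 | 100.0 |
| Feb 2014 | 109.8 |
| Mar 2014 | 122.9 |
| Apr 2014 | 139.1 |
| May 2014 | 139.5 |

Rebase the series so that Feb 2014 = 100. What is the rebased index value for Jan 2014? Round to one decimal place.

Rebased(Jan 2014) = 100.0 / 109.8 × 100 = 91.0747

91.1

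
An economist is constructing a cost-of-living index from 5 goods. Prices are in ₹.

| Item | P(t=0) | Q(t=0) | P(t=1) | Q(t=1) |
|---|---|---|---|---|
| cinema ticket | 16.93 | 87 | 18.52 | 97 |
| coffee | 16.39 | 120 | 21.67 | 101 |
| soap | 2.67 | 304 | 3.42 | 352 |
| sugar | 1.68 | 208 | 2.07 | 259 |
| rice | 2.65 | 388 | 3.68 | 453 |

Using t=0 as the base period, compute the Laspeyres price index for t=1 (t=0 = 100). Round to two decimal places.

126.30

Laspeyres price index uses base-period quantities as weights.
ΣP(t=1)·Q(t=0) = 18.52×87 + 21.67×120 + 3.42×304 + 2.07×208 + 3.68×388 = 1611.24 + 2600.4 + 1039.68 + 430.56 + 1427.84 = 7109.72
ΣP(t=0)·Q(t=0) = 16.93×87 + 16.39×120 + 2.67×304 + 1.68×208 + 2.65×388 = 1472.91 + 1966.8 + 811.68 + 349.44 + 1028.2 = 5629.03
Index = 7109.72 / 5629.03 × 100 = 126.3045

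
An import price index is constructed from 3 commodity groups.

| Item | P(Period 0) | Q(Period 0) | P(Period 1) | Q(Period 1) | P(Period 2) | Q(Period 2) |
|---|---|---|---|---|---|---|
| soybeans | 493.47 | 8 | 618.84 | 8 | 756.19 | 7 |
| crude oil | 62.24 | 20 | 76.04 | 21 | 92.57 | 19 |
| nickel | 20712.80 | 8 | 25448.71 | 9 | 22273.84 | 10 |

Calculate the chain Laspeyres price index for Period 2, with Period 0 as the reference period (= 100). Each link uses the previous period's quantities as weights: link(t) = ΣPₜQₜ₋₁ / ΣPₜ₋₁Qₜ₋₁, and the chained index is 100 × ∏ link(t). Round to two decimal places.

108.76

Link Period 0→Period 1:
ΣP(Period 1)Q(Period 0) = 618.84×8 + 76.04×20 + 25448.71×8 = 4950.72 + 1520.8 + 203589.68 = 210061.2
ΣP(Period 0)Q(Period 0) = 493.47×8 + 62.24×20 + 20712.80×8 = 3947.76 + 1244.8 + 165702.4 = 170894.96
link = 210061.2/170894.96 = 1.229183
Link Period 1→Period 2:
ΣP(Period 2)Q(Period 1) = 756.19×8 + 92.57×21 + 22273.84×9 = 6049.52 + 1943.97 + 200464.56 = 208458.05
ΣP(Period 1)Q(Period 1) = 618.84×8 + 76.04×21 + 25448.71×9 = 4950.72 + 1596.84 + 229038.39 = 235585.95
link = 208458.05/235585.95 = 0.884849
Chained index = 100 × 1.229183 × 0.884849 = 108.7642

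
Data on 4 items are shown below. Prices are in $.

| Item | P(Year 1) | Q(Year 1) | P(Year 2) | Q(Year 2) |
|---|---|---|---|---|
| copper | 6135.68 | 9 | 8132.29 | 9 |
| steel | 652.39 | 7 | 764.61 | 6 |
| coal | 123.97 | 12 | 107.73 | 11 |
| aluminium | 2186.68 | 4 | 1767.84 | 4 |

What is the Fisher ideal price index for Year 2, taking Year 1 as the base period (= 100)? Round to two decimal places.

Laspeyres component (base-period weights):
ΣP(Year 2)Q(Year 1) = 8132.29×9 + 764.61×7 + 107.73×12 + 1767.84×4 = 73190.61 + 5352.27 + 1292.76 + 7071.36 = 86907
ΣP(Year 1)Q(Year 1) = 6135.68×9 + 652.39×7 + 123.97×12 + 2186.68×4 = 55221.12 + 4566.73 + 1487.64 + 8746.72 = 70022.21
L = 86907 / 70022.21 × 100 = 124.1135
Paasche component (current-period weights):
ΣP(Year 2)Q(Year 2) = 8132.29×9 + 764.61×6 + 107.73×11 + 1767.84×4 = 73190.61 + 4587.66 + 1185.03 + 7071.36 = 86034.66
ΣP(Year 1)Q(Year 2) = 6135.68×9 + 652.39×6 + 123.97×11 + 2186.68×4 = 55221.12 + 3914.34 + 1363.67 + 8746.72 = 69245.85
P = 86034.66 / 69245.85 × 100 = 124.2452
Fisher = √(L × P) = √(124.1135 × 124.2452) = 124.1793

124.18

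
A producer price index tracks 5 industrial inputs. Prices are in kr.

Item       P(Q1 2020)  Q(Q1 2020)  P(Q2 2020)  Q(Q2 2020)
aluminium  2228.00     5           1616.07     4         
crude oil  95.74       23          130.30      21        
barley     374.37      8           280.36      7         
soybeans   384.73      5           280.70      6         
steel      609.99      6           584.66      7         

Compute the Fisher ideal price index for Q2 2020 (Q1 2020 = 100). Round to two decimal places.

Laspeyres component (base-period weights):
ΣP(Q2 2020)Q(Q1 2020) = 1616.07×5 + 130.30×23 + 280.36×8 + 280.70×5 + 584.66×6 = 8080.35 + 2996.9 + 2242.88 + 1403.5 + 3507.96 = 18231.59
ΣP(Q1 2020)Q(Q1 2020) = 2228.00×5 + 95.74×23 + 374.37×8 + 384.73×5 + 609.99×6 = 11140 + 2202.02 + 2994.96 + 1923.65 + 3659.94 = 21920.57
L = 18231.59 / 21920.57 × 100 = 83.1711
Paasche component (current-period weights):
ΣP(Q2 2020)Q(Q2 2020) = 1616.07×4 + 130.30×21 + 280.36×7 + 280.70×6 + 584.66×7 = 6464.28 + 2736.3 + 1962.52 + 1684.2 + 4092.62 = 16939.92
ΣP(Q1 2020)Q(Q2 2020) = 2228.00×4 + 95.74×21 + 374.37×7 + 384.73×6 + 609.99×7 = 8912 + 2010.54 + 2620.59 + 2308.38 + 4269.93 = 20121.44
P = 16939.92 / 20121.44 × 100 = 84.1884
Fisher = √(L × P) = √(83.1711 × 84.1884) = 83.6782

83.68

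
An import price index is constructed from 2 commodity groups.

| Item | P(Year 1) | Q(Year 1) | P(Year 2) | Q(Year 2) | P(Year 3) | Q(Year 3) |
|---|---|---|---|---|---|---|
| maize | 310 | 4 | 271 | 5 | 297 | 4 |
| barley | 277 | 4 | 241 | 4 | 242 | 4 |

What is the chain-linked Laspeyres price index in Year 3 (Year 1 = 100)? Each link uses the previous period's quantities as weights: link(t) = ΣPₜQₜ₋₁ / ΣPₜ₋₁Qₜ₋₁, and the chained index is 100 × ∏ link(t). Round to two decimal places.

Link Year 1→Year 2:
ΣP(Year 2)Q(Year 1) = 271×4 + 241×4 = 1084 + 964 = 2048
ΣP(Year 1)Q(Year 1) = 310×4 + 277×4 = 1240 + 1108 = 2348
link = 2048/2348 = 0.872232
Link Year 2→Year 3:
ΣP(Year 3)Q(Year 2) = 297×5 + 242×4 = 1485 + 968 = 2453
ΣP(Year 2)Q(Year 2) = 271×5 + 241×4 = 1355 + 964 = 2319
link = 2453/2319 = 1.057784
Chained index = 100 × 0.872232 × 1.057784 = 92.2632

92.26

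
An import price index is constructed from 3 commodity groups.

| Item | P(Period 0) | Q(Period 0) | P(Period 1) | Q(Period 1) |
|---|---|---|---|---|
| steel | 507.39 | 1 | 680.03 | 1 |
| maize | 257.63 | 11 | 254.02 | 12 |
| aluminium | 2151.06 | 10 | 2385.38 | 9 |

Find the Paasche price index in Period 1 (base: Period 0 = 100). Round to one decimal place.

109.7

Paasche price index uses current-period quantities as weights.
ΣP(Period 1)·Q(Period 1) = 680.03×1 + 254.02×12 + 2385.38×9 = 680.03 + 3048.24 + 21468.42 = 25196.69
ΣP(Period 0)·Q(Period 1) = 507.39×1 + 257.63×12 + 2151.06×9 = 507.39 + 3091.56 + 19359.54 = 22958.49
Index = 25196.69 / 22958.49 × 100 = 109.7489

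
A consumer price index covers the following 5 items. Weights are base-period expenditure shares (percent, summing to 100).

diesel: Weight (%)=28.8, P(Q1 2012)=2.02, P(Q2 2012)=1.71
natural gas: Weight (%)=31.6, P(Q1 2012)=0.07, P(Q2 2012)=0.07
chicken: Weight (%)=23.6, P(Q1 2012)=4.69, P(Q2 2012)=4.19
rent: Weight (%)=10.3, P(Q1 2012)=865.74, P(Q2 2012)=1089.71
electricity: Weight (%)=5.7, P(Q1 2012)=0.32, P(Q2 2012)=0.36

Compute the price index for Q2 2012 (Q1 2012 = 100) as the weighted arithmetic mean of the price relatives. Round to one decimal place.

diesel: 28.8 × (1.71/2.02) = 28.8 × 0.846535 = 24.3802
natural gas: 31.6 × (0.07/0.07) = 31.6 × 1.000000 = 31.6000
chicken: 23.6 × (4.19/4.69) = 23.6 × 0.893390 = 21.0840
rent: 10.3 × (1089.71/865.74) = 10.3 × 1.258704 = 12.9646
electricity: 5.7 × (0.36/0.32) = 5.7 × 1.125000 = 6.4125
Index = Σ wᵢ·(p₁ᵢ/p₀ᵢ) = 24.3802 + 31.6000 + 21.0840 + 12.9646 + 6.4125 = 96.4414

96.4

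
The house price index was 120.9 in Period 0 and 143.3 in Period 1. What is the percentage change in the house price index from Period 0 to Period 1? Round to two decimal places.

18.53%

Change = (143.3 − 120.9) / 120.9 × 100
       = 22.4 / 120.9 × 100 = 18.5277%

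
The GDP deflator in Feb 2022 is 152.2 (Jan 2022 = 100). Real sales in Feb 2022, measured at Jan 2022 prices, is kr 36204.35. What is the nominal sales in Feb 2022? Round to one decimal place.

55103.0

Nominal = Real × (Index/100) = 36204.35 × (152.2/100)
        = 36204.35 × 1.522 = 55103.0207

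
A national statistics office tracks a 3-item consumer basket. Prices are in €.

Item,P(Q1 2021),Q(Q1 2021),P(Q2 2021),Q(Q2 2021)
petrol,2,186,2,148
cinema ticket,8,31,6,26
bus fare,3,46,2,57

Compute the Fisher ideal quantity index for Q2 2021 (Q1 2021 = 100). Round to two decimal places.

88.06

Laspeyres component (base-period weights):
ΣP(Q1 2021)Q(Q2 2021) = 2×148 + 8×26 + 3×57 = 296 + 208 + 171 = 675
ΣP(Q1 2021)Q(Q1 2021) = 2×186 + 8×31 + 3×46 = 372 + 248 + 138 = 758
L = 675 / 758 × 100 = 89.0501
Paasche component (current-period weights):
ΣP(Q2 2021)Q(Q2 2021) = 2×148 + 6×26 + 2×57 = 296 + 156 + 114 = 566
ΣP(Q2 2021)Q(Q1 2021) = 2×186 + 6×31 + 2×46 = 372 + 186 + 92 = 650
P = 566 / 650 × 100 = 87.0769
Fisher = √(L × P) = √(89.0501 × 87.0769) = 88.0580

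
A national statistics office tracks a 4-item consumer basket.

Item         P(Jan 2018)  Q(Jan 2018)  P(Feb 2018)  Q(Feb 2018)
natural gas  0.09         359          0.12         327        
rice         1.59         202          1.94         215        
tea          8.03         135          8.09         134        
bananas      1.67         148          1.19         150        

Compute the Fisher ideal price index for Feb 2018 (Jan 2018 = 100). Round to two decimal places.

101.17

Laspeyres component (base-period weights):
ΣP(Feb 2018)Q(Jan 2018) = 0.12×359 + 1.94×202 + 8.09×135 + 1.19×148 = 43.08 + 391.88 + 1092.15 + 176.12 = 1703.23
ΣP(Jan 2018)Q(Jan 2018) = 0.09×359 + 1.59×202 + 8.03×135 + 1.67×148 = 32.31 + 321.18 + 1084.05 + 247.16 = 1684.7
L = 1703.23 / 1684.7 × 100 = 101.0999
Paasche component (current-period weights):
ΣP(Feb 2018)Q(Feb 2018) = 0.12×327 + 1.94×215 + 8.09×134 + 1.19×150 = 39.24 + 417.1 + 1084.06 + 178.5 = 1718.9
ΣP(Jan 2018)Q(Feb 2018) = 0.09×327 + 1.59×215 + 8.03×134 + 1.67×150 = 29.43 + 341.85 + 1076.02 + 250.5 = 1697.8
P = 1718.9 / 1697.8 × 100 = 101.2428
Fisher = √(L × P) = √(101.0999 × 101.2428) = 101.1713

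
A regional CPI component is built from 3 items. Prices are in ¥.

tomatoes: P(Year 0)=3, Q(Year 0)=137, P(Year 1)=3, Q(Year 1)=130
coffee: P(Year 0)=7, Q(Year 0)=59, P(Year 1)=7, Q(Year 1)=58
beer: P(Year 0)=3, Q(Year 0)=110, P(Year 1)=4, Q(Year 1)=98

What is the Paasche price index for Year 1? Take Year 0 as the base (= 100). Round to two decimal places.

108.99

Paasche price index uses current-period quantities as weights.
ΣP(Year 1)·Q(Year 1) = 3×130 + 7×58 + 4×98 = 390 + 406 + 392 = 1188
ΣP(Year 0)·Q(Year 1) = 3×130 + 7×58 + 3×98 = 390 + 406 + 294 = 1090
Index = 1188 / 1090 × 100 = 108.9908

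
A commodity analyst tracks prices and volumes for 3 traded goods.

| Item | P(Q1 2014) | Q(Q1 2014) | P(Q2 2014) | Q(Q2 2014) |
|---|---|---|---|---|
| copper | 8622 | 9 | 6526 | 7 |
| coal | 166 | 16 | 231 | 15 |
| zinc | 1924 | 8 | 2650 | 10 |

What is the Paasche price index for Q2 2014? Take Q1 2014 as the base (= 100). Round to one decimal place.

Paasche price index uses current-period quantities as weights.
ΣP(Q2 2014)·Q(Q2 2014) = 6526×7 + 231×15 + 2650×10 = 45682 + 3465 + 26500 = 75647
ΣP(Q1 2014)·Q(Q2 2014) = 8622×7 + 166×15 + 1924×10 = 60354 + 2490 + 19240 = 82084
Index = 75647 / 82084 × 100 = 92.1580

92.2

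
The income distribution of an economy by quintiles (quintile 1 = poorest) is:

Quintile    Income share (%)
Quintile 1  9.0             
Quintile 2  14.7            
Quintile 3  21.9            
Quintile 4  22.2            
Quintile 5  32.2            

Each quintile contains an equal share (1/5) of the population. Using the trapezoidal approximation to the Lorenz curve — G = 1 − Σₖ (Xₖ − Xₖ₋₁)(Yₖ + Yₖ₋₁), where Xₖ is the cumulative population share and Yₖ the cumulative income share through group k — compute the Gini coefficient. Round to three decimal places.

Cumulative income shares Yₖ: 0.0900, 0.2370, 0.4560, 0.6780, 1.0000
Σ (Xₖ−Xₖ₋₁)(Yₖ+Yₖ₋₁) = (1/5)(0.0900+0.0000) + (1/5)(0.2370+0.0900) + (1/5)(0.4560+0.2370) + (1/5)(0.6780+0.4560) + (1/5)(1.0000+0.6780)
  = 0.0180 + 0.0654 + 0.1386 + 0.2268 + 0.3356 = 0.7844
G = 1 − 0.7844 = 0.2156

0.216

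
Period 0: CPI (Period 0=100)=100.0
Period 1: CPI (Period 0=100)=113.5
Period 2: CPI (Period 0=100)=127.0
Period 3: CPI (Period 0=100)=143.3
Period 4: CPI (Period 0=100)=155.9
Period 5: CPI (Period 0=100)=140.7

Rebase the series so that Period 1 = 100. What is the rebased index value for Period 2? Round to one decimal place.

111.9

Rebased(Period 2) = 127.0 / 113.5 × 100 = 111.8943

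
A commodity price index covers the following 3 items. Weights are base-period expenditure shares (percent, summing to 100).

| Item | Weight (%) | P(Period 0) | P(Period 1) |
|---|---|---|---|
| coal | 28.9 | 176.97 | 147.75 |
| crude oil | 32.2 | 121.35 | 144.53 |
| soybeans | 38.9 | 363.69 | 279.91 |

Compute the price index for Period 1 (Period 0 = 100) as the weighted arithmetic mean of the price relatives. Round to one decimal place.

92.4

coal: 28.9 × (147.75/176.97) = 28.9 × 0.834887 = 24.1282
crude oil: 32.2 × (144.53/121.35) = 32.2 × 1.191018 = 38.3508
soybeans: 38.9 × (279.91/363.69) = 38.9 × 0.769639 = 29.9390
Index = Σ wᵢ·(p₁ᵢ/p₀ᵢ) = 24.1282 + 38.3508 + 29.9390 = 92.4180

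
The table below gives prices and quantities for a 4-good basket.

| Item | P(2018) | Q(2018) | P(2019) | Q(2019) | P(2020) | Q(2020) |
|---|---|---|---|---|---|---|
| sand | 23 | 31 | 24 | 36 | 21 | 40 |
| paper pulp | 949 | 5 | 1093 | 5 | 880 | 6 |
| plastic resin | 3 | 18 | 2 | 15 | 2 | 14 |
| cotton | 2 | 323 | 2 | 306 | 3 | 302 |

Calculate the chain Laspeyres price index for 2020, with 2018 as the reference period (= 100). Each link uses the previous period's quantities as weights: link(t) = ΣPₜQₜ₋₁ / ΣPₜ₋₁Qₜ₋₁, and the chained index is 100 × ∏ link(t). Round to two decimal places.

Link 2018→2019:
ΣP(2019)Q(2018) = 24×31 + 1093×5 + 2×18 + 2×323 = 744 + 5465 + 36 + 646 = 6891
ΣP(2018)Q(2018) = 23×31 + 949×5 + 3×18 + 2×323 = 713 + 4745 + 54 + 646 = 6158
link = 6891/6158 = 1.119032
Link 2019→2020:
ΣP(2020)Q(2019) = 21×36 + 880×5 + 2×15 + 3×306 = 756 + 4400 + 30 + 918 = 6104
ΣP(2019)Q(2019) = 24×36 + 1093×5 + 2×15 + 2×306 = 864 + 5465 + 30 + 612 = 6971
link = 6104/6971 = 0.875628
Chained index = 100 × 1.119032 × 0.875628 = 97.9855

97.99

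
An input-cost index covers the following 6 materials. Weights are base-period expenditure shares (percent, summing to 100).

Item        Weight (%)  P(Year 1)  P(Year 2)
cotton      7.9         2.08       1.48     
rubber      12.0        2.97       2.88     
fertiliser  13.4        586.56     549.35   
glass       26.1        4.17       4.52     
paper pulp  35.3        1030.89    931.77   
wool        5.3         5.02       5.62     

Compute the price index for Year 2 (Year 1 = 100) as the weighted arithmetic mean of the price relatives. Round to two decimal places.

95.94

cotton: 7.9 × (1.48/2.08) = 7.9 × 0.711538 = 5.6212
rubber: 12.0 × (2.88/2.97) = 12.0 × 0.969697 = 11.6364
fertiliser: 13.4 × (549.35/586.56) = 13.4 × 0.936562 = 12.5499
glass: 26.1 × (4.52/4.17) = 26.1 × 1.083933 = 28.2906
paper pulp: 35.3 × (931.77/1030.89) = 35.3 × 0.903850 = 31.9059
wool: 5.3 × (5.62/5.02) = 5.3 × 1.119522 = 5.9335
Index = Σ wᵢ·(p₁ᵢ/p₀ᵢ) = 5.6212 + 11.6364 + 12.5499 + 28.2906 + 31.9059 + 5.9335 = 95.9375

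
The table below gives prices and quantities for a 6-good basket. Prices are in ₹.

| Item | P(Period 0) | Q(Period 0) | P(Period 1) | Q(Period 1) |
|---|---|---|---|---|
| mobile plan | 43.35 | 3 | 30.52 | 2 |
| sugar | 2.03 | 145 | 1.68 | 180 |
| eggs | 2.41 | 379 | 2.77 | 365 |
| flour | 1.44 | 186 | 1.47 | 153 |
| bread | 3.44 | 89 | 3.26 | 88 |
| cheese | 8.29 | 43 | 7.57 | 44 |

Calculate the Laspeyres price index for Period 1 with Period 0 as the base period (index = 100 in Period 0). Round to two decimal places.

100.26

Laspeyres price index uses base-period quantities as weights.
ΣP(Period 1)·Q(Period 0) = 30.52×3 + 1.68×145 + 2.77×379 + 1.47×186 + 3.26×89 + 7.57×43 = 91.56 + 243.6 + 1049.83 + 273.42 + 290.14 + 325.51 = 2274.06
ΣP(Period 0)·Q(Period 0) = 43.35×3 + 2.03×145 + 2.41×379 + 1.44×186 + 3.44×89 + 8.29×43 = 130.05 + 294.35 + 913.39 + 267.84 + 306.16 + 356.47 = 2268.26
Index = 2274.06 / 2268.26 × 100 = 100.2557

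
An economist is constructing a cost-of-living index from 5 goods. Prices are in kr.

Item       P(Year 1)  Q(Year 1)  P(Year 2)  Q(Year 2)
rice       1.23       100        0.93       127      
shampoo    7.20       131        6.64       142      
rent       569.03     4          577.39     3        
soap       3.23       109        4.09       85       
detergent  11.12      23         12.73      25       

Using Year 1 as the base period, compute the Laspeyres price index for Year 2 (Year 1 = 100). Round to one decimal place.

101.5

Laspeyres price index uses base-period quantities as weights.
ΣP(Year 2)·Q(Year 1) = 0.93×100 + 6.64×131 + 577.39×4 + 4.09×109 + 12.73×23 = 93 + 869.84 + 2309.56 + 445.81 + 292.79 = 4011
ΣP(Year 1)·Q(Year 1) = 1.23×100 + 7.20×131 + 569.03×4 + 3.23×109 + 11.12×23 = 123 + 943.2 + 2276.12 + 352.07 + 255.76 = 3950.15
Index = 4011 / 3950.15 × 100 = 101.5404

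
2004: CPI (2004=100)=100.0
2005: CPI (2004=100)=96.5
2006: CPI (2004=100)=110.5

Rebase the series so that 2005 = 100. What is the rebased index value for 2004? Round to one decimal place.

103.6

Rebased(2004) = 100.0 / 96.5 × 100 = 103.6269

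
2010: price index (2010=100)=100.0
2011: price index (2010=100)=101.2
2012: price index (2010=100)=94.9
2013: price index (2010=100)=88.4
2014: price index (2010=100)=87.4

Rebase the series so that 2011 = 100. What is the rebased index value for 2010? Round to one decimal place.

98.8

Rebased(2010) = 100.0 / 101.2 × 100 = 98.8142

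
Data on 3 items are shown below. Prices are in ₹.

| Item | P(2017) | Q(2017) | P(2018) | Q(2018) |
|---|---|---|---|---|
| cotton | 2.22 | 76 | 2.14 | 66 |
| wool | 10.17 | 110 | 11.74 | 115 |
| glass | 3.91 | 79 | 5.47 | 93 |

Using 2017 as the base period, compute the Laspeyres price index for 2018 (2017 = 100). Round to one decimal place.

118.2

Laspeyres price index uses base-period quantities as weights.
ΣP(2018)·Q(2017) = 2.14×76 + 11.74×110 + 5.47×79 = 162.64 + 1291.4 + 432.13 = 1886.17
ΣP(2017)·Q(2017) = 2.22×76 + 10.17×110 + 3.91×79 = 168.72 + 1118.7 + 308.89 = 1596.31
Index = 1886.17 / 1596.31 × 100 = 118.1581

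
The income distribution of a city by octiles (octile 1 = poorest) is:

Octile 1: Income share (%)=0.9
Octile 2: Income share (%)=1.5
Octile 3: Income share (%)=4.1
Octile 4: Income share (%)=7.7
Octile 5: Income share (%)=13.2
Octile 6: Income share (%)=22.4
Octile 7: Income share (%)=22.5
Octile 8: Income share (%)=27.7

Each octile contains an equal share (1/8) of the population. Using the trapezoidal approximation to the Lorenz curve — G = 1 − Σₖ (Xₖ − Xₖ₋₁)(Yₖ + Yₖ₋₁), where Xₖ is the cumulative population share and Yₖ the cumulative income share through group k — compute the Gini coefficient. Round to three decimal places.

0.441

Cumulative income shares Yₖ: 0.0090, 0.0240, 0.0650, 0.1420, 0.2740, 0.4980, 0.7230, 1.0000
Σ (Xₖ−Xₖ₋₁)(Yₖ+Yₖ₋₁) = (1/8)(0.0090+0.0000) + (1/8)(0.0240+0.0090) + (1/8)(0.0650+0.0240) + (1/8)(0.1420+0.0650) + (1/8)(0.2740+0.1420) + (1/8)(0.4980+0.2740) + (1/8)(0.7230+0.4980) + (1/8)(1.0000+0.7230)
  = 0.0011 + 0.0041 + 0.0111 + 0.0259 + 0.0520 + 0.0965 + 0.1526 + 0.2154 = 0.5587
G = 1 − 0.5587 = 0.4413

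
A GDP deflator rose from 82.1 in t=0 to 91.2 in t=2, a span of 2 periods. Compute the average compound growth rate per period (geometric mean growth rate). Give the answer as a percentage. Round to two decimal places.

5.40%

Growth factor = (91.2/82.1)^(1/2) = (1.110840)^(1/2) = 1.053964
Growth rate = 1.053964 − 1 = 0.053964 = 5.3964%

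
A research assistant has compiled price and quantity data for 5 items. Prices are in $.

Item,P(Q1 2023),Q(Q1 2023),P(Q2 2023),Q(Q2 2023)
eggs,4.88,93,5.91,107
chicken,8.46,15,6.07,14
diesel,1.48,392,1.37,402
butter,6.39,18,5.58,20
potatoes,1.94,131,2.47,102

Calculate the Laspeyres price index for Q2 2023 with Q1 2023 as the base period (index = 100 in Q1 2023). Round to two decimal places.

104.68

Laspeyres price index uses base-period quantities as weights.
ΣP(Q2 2023)·Q(Q1 2023) = 5.91×93 + 6.07×15 + 1.37×392 + 5.58×18 + 2.47×131 = 549.63 + 91.05 + 537.04 + 100.44 + 323.57 = 1601.73
ΣP(Q1 2023)·Q(Q1 2023) = 4.88×93 + 8.46×15 + 1.48×392 + 6.39×18 + 1.94×131 = 453.84 + 126.9 + 580.16 + 115.02 + 254.14 = 1530.06
Index = 1601.73 / 1530.06 × 100 = 104.6841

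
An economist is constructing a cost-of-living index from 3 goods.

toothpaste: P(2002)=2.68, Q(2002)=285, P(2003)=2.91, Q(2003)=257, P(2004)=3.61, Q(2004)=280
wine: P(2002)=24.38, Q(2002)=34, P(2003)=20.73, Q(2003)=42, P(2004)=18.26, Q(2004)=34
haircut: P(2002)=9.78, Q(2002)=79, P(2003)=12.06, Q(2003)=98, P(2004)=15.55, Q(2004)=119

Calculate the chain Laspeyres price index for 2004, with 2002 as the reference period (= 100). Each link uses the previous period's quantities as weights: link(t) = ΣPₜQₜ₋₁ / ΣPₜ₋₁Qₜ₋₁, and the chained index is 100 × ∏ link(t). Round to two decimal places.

Link 2002→2003:
ΣP(2003)Q(2002) = 2.91×285 + 20.73×34 + 12.06×79 = 829.35 + 704.82 + 952.74 = 2486.91
ΣP(2002)Q(2002) = 2.68×285 + 24.38×34 + 9.78×79 = 763.8 + 828.92 + 772.62 = 2365.34
link = 2486.91/2365.34 = 1.051396
Link 2003→2004:
ΣP(2004)Q(2003) = 3.61×257 + 18.26×42 + 15.55×98 = 927.77 + 766.92 + 1523.9 = 3218.59
ΣP(2003)Q(2003) = 2.91×257 + 20.73×42 + 12.06×98 = 747.87 + 870.66 + 1181.88 = 2800.41
link = 3218.59/2800.41 = 1.149328
Chained index = 100 × 1.051396 × 1.149328 = 120.8399

120.84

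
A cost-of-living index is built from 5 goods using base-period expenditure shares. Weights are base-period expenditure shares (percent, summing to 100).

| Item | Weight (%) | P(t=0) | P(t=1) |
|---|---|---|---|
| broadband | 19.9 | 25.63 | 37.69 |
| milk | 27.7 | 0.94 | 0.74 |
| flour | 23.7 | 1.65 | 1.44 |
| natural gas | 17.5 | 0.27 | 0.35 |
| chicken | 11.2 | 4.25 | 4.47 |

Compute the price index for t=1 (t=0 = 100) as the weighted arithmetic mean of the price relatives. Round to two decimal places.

106.22

broadband: 19.9 × (37.69/25.63) = 19.9 × 1.470542 = 29.2638
milk: 27.7 × (0.74/0.94) = 27.7 × 0.787234 = 21.8064
flour: 23.7 × (1.44/1.65) = 23.7 × 0.872727 = 20.6836
natural gas: 17.5 × (0.35/0.27) = 17.5 × 1.296296 = 22.6852
chicken: 11.2 × (4.47/4.25) = 11.2 × 1.051765 = 11.7798
Index = Σ wᵢ·(p₁ᵢ/p₀ᵢ) = 29.2638 + 21.8064 + 20.6836 + 22.6852 + 11.7798 = 106.2188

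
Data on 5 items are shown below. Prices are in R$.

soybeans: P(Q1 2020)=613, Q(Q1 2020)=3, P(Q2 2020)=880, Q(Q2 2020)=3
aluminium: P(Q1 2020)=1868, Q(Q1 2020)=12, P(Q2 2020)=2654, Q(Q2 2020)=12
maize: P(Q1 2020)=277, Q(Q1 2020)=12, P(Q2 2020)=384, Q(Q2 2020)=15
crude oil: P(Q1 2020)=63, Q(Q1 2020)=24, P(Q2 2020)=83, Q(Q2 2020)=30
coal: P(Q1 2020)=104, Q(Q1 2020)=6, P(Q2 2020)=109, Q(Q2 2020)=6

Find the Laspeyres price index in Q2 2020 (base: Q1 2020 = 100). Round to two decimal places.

140.47

Laspeyres price index uses base-period quantities as weights.
ΣP(Q2 2020)·Q(Q1 2020) = 880×3 + 2654×12 + 384×12 + 83×24 + 109×6 = 2640 + 31848 + 4608 + 1992 + 654 = 41742
ΣP(Q1 2020)·Q(Q1 2020) = 613×3 + 1868×12 + 277×12 + 63×24 + 104×6 = 1839 + 22416 + 3324 + 1512 + 624 = 29715
Index = 41742 / 29715 × 100 = 140.4745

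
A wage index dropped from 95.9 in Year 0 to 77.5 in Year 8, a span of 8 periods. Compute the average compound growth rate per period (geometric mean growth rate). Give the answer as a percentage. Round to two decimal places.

-2.63%

Growth factor = (77.5/95.9)^(1/8) = (0.808133)^(1/8) = 0.973723
Growth rate = 0.973723 − 1 = -0.026277 = -2.6277%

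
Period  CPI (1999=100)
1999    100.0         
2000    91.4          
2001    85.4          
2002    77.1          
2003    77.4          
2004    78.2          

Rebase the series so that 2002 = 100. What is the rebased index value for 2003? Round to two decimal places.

100.39

Rebased(2003) = 77.4 / 77.1 × 100 = 100.3891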